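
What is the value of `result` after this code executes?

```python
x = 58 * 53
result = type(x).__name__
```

x is int; result = 'int'

'int'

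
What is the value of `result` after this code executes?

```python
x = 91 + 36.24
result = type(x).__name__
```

x is float; result = 'float'

'float'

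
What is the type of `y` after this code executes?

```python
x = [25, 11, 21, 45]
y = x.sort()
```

list.sort() returns None (mutates in place)

NoneType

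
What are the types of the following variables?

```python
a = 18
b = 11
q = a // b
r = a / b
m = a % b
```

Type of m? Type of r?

% of ints returns int; / returns float

int, float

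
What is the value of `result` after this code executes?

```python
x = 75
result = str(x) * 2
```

x = 75; result = '7575'

'7575'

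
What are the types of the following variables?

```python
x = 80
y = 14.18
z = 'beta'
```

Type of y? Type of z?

y is assigned a number with a decimal point, so it is a float; z is assigned a quoted string literal, so it is a str

float, str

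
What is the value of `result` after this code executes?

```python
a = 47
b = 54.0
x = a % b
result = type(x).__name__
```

a is int; b is float; x is float; result = 'float'

'float'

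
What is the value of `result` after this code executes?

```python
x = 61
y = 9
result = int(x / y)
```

x = 61; y = 9; result = 6

6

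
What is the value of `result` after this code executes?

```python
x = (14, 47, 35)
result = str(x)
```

x = (14, 47, 35); result = '(14, 47, 35)'

'(14, 47, 35)'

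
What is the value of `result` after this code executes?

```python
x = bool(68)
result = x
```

x = True; result = True

True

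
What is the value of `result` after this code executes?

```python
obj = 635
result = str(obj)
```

obj = 635; result = '635'

'635'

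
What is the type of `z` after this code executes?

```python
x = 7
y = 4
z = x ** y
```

positive int ** positive int = int

int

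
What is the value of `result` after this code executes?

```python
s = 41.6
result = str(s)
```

s = 41.6; result = '41.6'

'41.6'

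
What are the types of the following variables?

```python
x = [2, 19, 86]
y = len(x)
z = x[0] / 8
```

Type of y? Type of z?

len() returns int; int / int = float

int, float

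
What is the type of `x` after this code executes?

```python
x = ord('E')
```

ord() returns int (code point)

int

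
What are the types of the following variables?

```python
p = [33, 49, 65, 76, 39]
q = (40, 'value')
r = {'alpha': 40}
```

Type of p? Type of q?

p is assigned a list literal (square brackets); q is assigned a tuple (parenthesized, comma-separated values)

list, tuple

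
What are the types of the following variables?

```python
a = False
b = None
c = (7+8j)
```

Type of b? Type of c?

b is assigned None, whose type is NoneType; c is assigned (7+8j), an int plus an imaginary literal (j suffix), which evaluates to complex

NoneType, complex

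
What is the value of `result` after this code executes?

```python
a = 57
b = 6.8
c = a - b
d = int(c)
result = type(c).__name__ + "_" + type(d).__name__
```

a is int; b is float; c is float; d is int; result = 'float_int'

'float_int'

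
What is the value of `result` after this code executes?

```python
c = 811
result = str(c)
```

c = 811; result = '811'

'811'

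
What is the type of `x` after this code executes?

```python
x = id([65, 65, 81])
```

id() returns int

int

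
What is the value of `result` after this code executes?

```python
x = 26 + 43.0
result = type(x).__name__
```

x is float; result = 'float'

'float'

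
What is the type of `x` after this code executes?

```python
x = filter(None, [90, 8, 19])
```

filter() returns a filter object

filter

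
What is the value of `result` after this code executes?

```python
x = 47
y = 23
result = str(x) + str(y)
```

x = 47; y = 23; result = '4723'

'4723'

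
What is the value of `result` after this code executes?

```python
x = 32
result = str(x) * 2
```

x = 32; result = '3232'

'3232'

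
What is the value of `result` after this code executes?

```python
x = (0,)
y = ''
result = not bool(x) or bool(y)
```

x = (0,); y = ''; result = False

False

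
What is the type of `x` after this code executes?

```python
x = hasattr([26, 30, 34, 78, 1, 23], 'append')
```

hasattr() returns bool

bool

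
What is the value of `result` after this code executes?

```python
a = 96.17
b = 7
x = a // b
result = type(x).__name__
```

a is float; b is int; x is float; result = 'float'

'float'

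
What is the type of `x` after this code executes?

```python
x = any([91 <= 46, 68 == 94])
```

any() returns bool

bool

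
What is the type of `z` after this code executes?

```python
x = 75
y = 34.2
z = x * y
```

int * float = float

float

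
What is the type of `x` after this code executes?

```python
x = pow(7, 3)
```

pow(int, int) returns int

int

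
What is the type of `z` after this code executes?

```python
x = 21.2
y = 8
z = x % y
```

float % int = float

float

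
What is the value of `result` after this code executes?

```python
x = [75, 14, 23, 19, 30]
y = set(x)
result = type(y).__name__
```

x is list; y is set; result = 'set'

'set'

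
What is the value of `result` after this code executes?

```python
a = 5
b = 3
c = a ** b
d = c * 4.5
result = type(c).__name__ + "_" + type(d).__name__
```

a is int; b is int; c is int; d is float; result = 'int_float'

'int_float'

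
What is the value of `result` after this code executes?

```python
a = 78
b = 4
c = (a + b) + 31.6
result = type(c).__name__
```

a is int; b is int; c is float; result = 'float'

'float'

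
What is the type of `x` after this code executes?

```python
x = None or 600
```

'or' with None returns the other truthy value

int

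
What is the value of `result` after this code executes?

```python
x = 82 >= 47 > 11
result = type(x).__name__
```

x is bool; result = 'bool'

'bool'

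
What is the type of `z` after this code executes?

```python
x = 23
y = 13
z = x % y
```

int % int = int

int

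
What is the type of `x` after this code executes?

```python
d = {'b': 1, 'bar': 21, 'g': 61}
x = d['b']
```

Accessing dict[str, int] with str key returns int

int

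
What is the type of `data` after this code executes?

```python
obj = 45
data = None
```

None has type NoneType

NoneType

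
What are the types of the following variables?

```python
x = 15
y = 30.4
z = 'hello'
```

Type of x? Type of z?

x is assigned a bare integer (no decimal point), so it is an int; z is assigned a quoted string literal, so it is a str

int, str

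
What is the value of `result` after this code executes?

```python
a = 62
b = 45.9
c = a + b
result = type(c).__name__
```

a is int; b is float; c is float; result = 'float'

'float'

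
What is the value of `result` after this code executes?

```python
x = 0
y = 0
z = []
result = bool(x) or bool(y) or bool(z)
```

x = 0; y = 0; z = []; result = False

False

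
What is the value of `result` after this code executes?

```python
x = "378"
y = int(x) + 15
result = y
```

x = '378'; y = 393; result = 393

393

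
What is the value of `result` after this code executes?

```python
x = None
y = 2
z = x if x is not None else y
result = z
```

x = None; y = 2; z = 2; result = 2

2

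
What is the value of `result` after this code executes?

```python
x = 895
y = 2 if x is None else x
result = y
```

x = 895; y = 895; result = 895

895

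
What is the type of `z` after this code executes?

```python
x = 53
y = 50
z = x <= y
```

Comparison returns bool

bool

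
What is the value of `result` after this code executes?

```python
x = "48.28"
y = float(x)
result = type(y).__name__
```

x is str; y is float; result = 'float'

'float'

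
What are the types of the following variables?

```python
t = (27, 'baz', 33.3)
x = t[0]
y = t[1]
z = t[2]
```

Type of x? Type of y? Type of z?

tuple[0] is int; tuple[1] is str; tuple[2] is float

int, str, float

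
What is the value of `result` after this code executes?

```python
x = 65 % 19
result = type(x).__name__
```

x is int; result = 'int'

'int'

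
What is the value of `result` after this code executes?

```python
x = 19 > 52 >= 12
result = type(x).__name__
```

x is bool; result = 'bool'

'bool'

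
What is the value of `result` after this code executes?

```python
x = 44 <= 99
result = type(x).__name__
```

x is bool; result = 'bool'

'bool'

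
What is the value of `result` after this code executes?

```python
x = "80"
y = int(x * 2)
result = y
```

x = '80'; y = 8080; result = 8080

8080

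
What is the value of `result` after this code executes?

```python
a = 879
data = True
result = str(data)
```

a = 879; data = True; result = 'True'

'True'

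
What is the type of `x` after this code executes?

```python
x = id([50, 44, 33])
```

id() returns int

int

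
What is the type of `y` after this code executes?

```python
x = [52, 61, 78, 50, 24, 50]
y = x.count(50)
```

list.count() returns int

int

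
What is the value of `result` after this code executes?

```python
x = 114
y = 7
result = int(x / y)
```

x = 114; y = 7; result = 16

16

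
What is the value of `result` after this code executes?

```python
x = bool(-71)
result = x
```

x = True; result = True

True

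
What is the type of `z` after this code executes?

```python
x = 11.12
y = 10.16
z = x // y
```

float // float = float

float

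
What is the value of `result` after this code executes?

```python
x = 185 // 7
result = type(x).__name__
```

x is int; result = 'int'

'int'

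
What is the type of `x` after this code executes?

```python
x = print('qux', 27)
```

print() returns None

NoneType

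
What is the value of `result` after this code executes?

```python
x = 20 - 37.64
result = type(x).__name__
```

x is float; result = 'float'

'float'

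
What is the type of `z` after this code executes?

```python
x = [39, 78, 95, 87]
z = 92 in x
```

'in' operator returns bool

bool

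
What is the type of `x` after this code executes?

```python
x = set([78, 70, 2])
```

set() constructor returns set

set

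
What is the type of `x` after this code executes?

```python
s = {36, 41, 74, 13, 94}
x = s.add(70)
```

set.add() returns None (mutates in place)

NoneType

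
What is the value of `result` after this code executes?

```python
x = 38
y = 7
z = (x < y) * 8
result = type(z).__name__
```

x is int; y is int; z is int; result = 'int'

'int'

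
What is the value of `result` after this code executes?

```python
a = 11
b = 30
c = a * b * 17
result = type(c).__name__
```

a is int; b is int; c is int; result = 'int'

'int'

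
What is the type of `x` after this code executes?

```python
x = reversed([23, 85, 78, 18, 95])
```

reversed() on a list returns list_reverseiterator

list_reverseiterator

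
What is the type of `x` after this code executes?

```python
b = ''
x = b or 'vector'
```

'or' returns first truthy value (str)

str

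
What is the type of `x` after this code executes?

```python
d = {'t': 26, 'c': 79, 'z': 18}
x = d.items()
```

dict.items() returns dict_items view

dict_items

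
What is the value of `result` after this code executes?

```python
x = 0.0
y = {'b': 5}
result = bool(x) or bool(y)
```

x = 0.0; y = {'b': 5}; result = True

True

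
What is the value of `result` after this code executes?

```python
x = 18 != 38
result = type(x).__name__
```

x is bool; result = 'bool'

'bool'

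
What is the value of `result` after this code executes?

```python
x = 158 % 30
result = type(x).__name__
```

x is int; result = 'int'

'int'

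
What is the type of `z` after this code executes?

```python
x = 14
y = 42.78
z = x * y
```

int * float = float

float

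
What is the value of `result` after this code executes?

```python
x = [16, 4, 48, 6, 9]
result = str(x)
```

x = [16, 4, 48, 6, 9]; result = '[16, 4, 48, 6, 9]'

'[16, 4, 48, 6, 9]'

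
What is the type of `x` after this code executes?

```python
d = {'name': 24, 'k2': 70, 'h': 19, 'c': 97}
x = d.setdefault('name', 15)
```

dict.setdefault() returns the (existing or default) value

int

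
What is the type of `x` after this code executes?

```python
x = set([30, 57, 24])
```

set() constructor returns set

set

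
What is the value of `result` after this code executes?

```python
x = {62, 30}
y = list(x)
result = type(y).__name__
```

x is set; y is list; result = 'list'

'list'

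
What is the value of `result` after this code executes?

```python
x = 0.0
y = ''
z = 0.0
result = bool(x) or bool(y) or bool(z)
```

x = 0.0; y = ''; z = 0.0; result = False

False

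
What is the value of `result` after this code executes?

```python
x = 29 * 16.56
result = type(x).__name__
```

x is float; result = 'float'

'float'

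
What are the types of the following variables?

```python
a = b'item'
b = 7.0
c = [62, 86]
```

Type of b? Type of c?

b is assigned a number with a decimal point, so it is a float; c is assigned a list literal (square brackets)

float, list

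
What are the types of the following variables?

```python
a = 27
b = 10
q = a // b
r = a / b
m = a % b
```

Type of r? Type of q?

/ returns float; // returns int

float, int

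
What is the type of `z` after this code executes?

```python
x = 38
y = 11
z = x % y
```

int % int = int

int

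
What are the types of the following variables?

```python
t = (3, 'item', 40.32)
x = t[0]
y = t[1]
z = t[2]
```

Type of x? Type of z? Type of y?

tuple[0] is int; tuple[2] is float; tuple[1] is str

int, float, str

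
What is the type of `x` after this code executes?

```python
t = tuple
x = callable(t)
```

callable() returns bool

bool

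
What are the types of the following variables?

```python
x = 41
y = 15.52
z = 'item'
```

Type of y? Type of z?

y is assigned a number with a decimal point, so it is a float; z is assigned a quoted string literal, so it is a str

float, str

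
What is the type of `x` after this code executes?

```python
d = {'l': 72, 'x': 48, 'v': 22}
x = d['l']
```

Accessing dict[str, int] with str key returns int

int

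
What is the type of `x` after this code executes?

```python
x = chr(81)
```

chr() returns str (single char)

str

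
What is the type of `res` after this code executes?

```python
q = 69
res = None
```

None has type NoneType

NoneType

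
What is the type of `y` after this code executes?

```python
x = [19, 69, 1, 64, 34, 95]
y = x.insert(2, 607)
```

list.insert() returns None

NoneType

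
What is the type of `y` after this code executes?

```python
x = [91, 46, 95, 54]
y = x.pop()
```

list.pop() returns the popped element

int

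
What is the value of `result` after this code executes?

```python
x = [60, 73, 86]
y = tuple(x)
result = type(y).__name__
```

x is list; y is tuple; result = 'tuple'

'tuple'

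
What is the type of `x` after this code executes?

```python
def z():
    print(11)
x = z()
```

Function without return returns None

NoneType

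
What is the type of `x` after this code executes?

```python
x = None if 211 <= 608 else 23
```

211 <= 608 is True, so the if branch is taken

NoneType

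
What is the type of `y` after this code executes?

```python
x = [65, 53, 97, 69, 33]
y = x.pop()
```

list.pop() returns the popped element

int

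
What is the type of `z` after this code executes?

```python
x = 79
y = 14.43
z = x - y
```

int - float = float

float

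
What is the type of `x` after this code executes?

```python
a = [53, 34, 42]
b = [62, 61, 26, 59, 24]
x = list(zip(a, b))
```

list(zip()) returns a list of tuples

list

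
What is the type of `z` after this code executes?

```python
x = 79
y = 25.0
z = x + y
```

int + float = float

float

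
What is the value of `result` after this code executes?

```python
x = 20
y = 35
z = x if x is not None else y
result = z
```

x = 20; y = 35; z = 20; result = 20

20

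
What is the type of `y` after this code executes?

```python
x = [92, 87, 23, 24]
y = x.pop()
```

list.pop() returns the popped element

int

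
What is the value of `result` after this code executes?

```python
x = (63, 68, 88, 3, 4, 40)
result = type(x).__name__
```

x is tuple; result = 'tuple'

'tuple'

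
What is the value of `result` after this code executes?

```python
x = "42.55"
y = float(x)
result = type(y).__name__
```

x is str; y is float; result = 'float'

'float'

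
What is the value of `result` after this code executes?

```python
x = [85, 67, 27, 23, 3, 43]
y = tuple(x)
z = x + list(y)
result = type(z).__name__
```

x is list; y is tuple; z is list; result = 'list'

'list'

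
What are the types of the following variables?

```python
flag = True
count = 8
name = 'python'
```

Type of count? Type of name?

count is assigned a bare integer (no decimal point), so it is an int; name is assigned a quoted string literal, so it is a str

int, str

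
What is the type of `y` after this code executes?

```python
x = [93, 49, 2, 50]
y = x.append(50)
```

list.append() returns None (mutates in place)

NoneType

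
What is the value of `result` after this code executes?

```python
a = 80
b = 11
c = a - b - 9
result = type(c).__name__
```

a is int; b is int; c is int; result = 'int'

'int'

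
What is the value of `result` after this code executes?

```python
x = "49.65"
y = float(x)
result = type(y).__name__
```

x is str; y is float; result = 'float'

'float'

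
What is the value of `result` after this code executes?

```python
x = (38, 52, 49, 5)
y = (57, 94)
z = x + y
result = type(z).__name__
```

x is tuple; y is tuple; z is tuple; result = 'tuple'

'tuple'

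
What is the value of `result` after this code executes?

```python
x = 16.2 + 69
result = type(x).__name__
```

x is float; result = 'float'

'float'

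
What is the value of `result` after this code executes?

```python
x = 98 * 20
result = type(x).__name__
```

x is int; result = 'int'

'int'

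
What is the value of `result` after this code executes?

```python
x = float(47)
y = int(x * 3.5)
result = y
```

x = 47.0; y = 164; result = 164

164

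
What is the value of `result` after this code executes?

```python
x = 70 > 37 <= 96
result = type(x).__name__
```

x is bool; result = 'bool'

'bool'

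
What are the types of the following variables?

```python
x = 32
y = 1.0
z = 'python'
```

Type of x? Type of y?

x is assigned a bare integer (no decimal point), so it is an int; y is assigned a number with a decimal point, so it is a float

int, float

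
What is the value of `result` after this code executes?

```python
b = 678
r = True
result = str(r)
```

b = 678; r = True; result = 'True'

'True'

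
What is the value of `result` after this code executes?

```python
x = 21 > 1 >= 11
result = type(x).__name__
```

x is bool; result = 'bool'

'bool'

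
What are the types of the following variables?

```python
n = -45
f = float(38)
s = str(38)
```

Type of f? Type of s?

f is assigned the result of calling float(), which returns a float; s is assigned the result of calling str(), which returns a str

float, str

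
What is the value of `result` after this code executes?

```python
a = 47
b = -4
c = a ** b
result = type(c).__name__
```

a is int; b is int; c is float; result = 'float'

'float'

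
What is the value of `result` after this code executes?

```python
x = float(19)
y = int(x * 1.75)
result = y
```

x = 19.0; y = 33; result = 33

33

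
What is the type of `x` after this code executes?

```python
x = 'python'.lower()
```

str.lower() returns str

str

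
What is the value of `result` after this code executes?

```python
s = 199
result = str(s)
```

s = 199; result = '199'

'199'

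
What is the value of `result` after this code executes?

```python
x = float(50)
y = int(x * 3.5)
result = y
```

x = 50.0; y = 175; result = 175

175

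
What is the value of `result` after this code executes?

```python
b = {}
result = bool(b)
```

b = {}; result = False

False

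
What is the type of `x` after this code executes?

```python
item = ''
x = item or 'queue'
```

'or' returns first truthy value (str)

str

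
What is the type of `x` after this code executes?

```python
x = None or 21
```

'or' with None returns the other truthy value

int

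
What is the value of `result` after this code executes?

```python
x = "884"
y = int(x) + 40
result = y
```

x = '884'; y = 924; result = 924

924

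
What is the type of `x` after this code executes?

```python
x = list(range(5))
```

list(range()) returns list

list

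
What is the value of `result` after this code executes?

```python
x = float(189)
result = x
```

x = 189.0; result = 189.0

189.0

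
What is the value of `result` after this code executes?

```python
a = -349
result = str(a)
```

a = -349; result = '-349'

'-349'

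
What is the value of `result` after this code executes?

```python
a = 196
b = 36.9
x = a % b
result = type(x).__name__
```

a is int; b is float; x is float; result = 'float'

'float'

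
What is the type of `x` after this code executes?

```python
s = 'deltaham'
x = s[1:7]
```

Slicing a str returns str

str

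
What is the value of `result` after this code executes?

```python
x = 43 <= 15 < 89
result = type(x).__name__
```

x is bool; result = 'bool'

'bool'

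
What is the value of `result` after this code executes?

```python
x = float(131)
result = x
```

x = 131.0; result = 131.0

131.0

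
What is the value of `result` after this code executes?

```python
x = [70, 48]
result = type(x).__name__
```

x is list; result = 'list'

'list'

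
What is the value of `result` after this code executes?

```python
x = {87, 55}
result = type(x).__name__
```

x is set; result = 'set'

'set'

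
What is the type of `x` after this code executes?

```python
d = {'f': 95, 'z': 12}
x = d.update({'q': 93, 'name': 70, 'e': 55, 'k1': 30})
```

dict.update() returns None

NoneType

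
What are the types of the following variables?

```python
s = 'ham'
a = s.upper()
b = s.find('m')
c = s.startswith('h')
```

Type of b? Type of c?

find() returns int; startswith() returns bool

int, bool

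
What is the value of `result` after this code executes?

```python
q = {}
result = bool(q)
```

q = {}; result = False

False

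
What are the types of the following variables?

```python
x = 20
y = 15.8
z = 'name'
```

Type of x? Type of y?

x is assigned a bare integer (no decimal point), so it is an int; y is assigned a number with a decimal point, so it is a float

int, float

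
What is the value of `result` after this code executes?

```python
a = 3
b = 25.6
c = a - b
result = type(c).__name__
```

a is int; b is float; c is float; result = 'float'

'float'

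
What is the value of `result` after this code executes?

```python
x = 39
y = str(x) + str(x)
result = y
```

x = 39; y = '3939'; result = '3939'

'3939'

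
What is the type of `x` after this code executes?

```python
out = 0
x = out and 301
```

'and' returns first falsy value (0 is int)

int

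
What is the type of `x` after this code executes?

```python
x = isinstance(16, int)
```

isinstance() returns bool

bool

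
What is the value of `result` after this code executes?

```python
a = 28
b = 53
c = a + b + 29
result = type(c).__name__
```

a is int; b is int; c is int; result = 'int'

'int'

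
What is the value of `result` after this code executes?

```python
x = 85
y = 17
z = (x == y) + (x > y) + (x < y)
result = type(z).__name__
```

x is int; y is int; z is int; result = 'int'

'int'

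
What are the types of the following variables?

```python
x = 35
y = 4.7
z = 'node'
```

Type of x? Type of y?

x is assigned a bare integer (no decimal point), so it is an int; y is assigned a number with a decimal point, so it is a float

int, float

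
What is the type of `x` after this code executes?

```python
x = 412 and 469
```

'and' with truthy values returns last operand (int)

int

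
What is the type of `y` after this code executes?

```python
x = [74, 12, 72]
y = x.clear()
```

list.clear() returns None

NoneType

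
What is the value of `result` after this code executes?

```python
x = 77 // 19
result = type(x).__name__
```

x is int; result = 'int'

'int'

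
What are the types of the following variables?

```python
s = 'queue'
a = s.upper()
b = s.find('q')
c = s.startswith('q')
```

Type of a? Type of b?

upper() returns str; find() returns int

str, int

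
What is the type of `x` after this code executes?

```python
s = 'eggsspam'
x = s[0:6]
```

Slicing a str returns str

str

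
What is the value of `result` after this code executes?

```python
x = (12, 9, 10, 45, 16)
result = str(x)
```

x = (12, 9, 10, 45, 16); result = '(12, 9, 10, 45, 16)'

'(12, 9, 10, 45, 16)'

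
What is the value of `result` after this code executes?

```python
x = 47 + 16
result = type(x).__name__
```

x is int; result = 'int'

'int'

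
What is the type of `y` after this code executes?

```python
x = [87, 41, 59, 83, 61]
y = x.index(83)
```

list.index() returns int

int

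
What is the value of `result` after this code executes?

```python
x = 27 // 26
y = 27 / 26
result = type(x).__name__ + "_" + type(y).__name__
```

x is int; y is float; result = 'int_float'

'int_float'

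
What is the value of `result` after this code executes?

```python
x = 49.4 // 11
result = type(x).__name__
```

x is float; result = 'float'

'float'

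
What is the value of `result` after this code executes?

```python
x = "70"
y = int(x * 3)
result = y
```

x = '70'; y = 707070; result = 707070

707070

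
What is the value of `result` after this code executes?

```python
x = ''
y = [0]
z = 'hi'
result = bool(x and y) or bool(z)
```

x = ''; y = [0]; z = 'hi'; result = True

True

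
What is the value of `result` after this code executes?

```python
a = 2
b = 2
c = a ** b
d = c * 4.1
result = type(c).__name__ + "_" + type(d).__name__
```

a is int; b is int; c is int; d is float; result = 'int_float'

'int_float'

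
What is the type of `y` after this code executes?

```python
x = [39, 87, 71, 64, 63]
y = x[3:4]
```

Slicing a list returns a list

list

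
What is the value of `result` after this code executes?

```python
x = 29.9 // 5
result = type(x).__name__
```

x is float; result = 'float'

'float'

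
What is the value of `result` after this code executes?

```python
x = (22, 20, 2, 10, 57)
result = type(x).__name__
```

x is tuple; result = 'tuple'

'tuple'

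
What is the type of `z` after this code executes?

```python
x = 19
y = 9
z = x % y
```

int % int = int

int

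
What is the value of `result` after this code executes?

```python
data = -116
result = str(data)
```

data = -116; result = '-116'

'-116'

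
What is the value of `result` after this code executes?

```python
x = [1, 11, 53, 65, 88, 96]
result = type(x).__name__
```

x is list; result = 'list'

'list'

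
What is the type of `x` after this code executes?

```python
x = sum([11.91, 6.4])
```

sum() of floats returns float

float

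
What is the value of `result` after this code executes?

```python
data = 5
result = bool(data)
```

data = 5; result = True

True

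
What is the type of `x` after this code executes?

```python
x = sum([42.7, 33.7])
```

sum() of floats returns float

float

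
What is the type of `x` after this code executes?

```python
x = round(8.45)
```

round() with no decimal places returns int

int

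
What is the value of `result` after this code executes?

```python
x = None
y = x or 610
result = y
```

x = None; y = 610; result = 610

610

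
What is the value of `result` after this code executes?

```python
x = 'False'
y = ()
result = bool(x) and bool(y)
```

x = 'False'; y = (); result = False

False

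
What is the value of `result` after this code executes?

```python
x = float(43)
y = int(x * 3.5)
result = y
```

x = 43.0; y = 150; result = 150

150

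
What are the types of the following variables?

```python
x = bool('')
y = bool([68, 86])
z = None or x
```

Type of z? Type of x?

None or bool returns the bool; bool() returns bool

bool, bool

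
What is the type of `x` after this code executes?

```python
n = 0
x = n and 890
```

'and' returns first falsy value (0 is int)

int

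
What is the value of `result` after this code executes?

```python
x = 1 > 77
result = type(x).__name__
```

x is bool; result = 'bool'

'bool'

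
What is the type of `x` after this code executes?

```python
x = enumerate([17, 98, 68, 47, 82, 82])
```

enumerate() returns an enumerate object

enumerate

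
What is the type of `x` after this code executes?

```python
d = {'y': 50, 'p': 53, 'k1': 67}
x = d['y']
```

Accessing dict[str, int] with str key returns int

int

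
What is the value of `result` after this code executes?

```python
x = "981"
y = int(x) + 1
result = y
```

x = '981'; y = 982; result = 982

982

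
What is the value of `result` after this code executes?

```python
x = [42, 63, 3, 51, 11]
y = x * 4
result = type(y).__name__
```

x is list; y is list; result = 'list'

'list'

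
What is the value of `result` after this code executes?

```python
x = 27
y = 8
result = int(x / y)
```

x = 27; y = 8; result = 3

3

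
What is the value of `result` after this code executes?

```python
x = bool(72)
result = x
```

x = True; result = True

True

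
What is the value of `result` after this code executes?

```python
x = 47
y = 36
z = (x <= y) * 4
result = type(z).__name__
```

x is int; y is int; z is int; result = 'int'

'int'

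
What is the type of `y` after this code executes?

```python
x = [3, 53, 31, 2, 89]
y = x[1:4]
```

Slicing a list returns a list

list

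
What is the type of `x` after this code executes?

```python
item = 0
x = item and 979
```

'and' returns first falsy value (0 is int)

int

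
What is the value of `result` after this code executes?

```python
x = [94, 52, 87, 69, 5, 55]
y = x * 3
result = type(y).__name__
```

x is list; y is list; result = 'list'

'list'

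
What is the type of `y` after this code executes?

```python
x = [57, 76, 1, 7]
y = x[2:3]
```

Slicing a list returns a list

list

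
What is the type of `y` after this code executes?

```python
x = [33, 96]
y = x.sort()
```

list.sort() returns None (mutates in place)

NoneType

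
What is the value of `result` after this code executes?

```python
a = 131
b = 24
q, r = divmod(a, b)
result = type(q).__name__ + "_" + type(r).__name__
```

a is int; b is int; q is int; r is int; result = 'int_int'

'int_int'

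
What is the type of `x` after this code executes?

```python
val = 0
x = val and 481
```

'and' returns first falsy value (0 is int)

int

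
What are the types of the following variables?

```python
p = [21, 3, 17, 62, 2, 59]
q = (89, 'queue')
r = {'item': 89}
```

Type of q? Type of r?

q is assigned a tuple (parenthesized, comma-separated values); r is assigned a dict literal ({key: value})

tuple, dict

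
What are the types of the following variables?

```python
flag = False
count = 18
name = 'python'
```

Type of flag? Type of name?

flag is assigned the constant False, which has type bool; name is assigned a quoted string literal, so it is a str

bool, str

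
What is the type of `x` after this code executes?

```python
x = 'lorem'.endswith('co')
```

str.endswith() returns bool

bool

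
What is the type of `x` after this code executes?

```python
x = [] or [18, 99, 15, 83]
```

'or' returns first truthy value (list)

list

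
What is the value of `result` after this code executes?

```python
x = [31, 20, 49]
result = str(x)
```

x = [31, 20, 49]; result = '[31, 20, 49]'

'[31, 20, 49]'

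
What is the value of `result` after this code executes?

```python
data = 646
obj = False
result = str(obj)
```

data = 646; obj = False; result = 'False'

'False'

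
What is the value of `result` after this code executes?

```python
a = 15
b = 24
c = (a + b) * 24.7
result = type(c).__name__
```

a is int; b is int; c is float; result = 'float'

'float'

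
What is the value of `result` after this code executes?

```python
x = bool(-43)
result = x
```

x = True; result = True

True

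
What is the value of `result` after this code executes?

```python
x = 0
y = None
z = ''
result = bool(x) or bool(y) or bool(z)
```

x = 0; y = None; z = ''; result = False

False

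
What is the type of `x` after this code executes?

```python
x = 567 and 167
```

'and' with truthy values returns last operand (int)

int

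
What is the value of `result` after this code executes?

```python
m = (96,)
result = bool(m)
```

m = (96,); result = True

True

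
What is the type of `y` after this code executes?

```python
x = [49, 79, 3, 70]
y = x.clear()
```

list.clear() returns None

NoneType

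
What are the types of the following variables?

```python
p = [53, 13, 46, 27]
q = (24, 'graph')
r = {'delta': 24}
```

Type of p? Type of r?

p is assigned a list literal (square brackets); r is assigned a dict literal ({key: value})

list, dict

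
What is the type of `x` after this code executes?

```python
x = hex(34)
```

hex() returns str representation

str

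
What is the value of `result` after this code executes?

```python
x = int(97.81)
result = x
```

x = 97; result = 97

97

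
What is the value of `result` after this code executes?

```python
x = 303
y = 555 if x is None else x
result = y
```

x = 303; y = 303; result = 303

303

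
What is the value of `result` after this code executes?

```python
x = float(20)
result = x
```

x = 20.0; result = 20.0

20.0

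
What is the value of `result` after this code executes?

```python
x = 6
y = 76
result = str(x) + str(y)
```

x = 6; y = 76; result = '676'

'676'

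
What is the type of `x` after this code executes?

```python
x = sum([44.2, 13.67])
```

sum() of floats returns float

float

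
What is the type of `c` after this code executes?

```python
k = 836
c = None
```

None has type NoneType

NoneType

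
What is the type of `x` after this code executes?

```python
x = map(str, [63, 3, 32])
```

map() returns a map object

map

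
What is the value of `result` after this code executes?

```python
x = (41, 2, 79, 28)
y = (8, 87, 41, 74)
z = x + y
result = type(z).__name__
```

x is tuple; y is tuple; z is tuple; result = 'tuple'

'tuple'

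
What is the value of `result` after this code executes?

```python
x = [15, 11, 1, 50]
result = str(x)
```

x = [15, 11, 1, 50]; result = '[15, 11, 1, 50]'

'[15, 11, 1, 50]'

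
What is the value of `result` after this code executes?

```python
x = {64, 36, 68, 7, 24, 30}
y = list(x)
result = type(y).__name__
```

x is set; y is list; result = 'list'

'list'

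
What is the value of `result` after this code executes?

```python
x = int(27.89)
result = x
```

x = 27; result = 27

27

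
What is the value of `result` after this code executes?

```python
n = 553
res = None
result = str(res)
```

n = 553; res = None; result = 'None'

'None'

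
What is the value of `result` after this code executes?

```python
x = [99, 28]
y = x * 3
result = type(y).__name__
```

x is list; y is list; result = 'list'

'list'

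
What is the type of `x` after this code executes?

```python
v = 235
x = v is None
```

'is' comparison returns bool

bool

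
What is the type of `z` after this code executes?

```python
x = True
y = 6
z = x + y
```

bool + int = int (bool is subclass of int)

int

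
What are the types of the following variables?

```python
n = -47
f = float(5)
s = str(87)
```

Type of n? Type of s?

n is assigned a bare integer (no decimal point), so it is an int; s is assigned the result of calling str(), which returns a str

int, str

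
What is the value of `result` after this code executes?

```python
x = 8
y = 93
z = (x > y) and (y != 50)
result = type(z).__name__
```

x is int; y is int; z is bool; result = 'bool'

'bool'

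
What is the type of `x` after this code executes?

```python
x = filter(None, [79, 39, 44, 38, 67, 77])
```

filter() returns a filter object

filter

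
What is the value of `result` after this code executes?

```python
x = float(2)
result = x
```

x = 2.0; result = 2.0

2.0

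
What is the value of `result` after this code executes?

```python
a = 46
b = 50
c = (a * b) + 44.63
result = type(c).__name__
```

a is int; b is int; c is float; result = 'float'

'float'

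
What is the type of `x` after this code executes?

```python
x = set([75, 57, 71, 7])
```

set() constructor returns set

set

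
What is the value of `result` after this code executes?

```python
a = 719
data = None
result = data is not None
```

a = 719; data = None; result = False

False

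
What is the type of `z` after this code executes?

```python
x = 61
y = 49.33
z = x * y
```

int * float = float

float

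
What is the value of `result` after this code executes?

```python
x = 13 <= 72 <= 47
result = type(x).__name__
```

x is bool; result = 'bool'

'bool'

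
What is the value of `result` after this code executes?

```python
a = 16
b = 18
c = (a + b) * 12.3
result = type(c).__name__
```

a is int; b is int; c is float; result = 'float'

'float'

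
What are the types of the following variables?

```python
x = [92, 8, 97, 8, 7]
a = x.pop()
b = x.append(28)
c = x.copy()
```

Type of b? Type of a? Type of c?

append() returns None; pop() returns element; copy() returns list

NoneType, int, list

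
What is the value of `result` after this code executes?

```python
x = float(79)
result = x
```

x = 79.0; result = 79.0

79.0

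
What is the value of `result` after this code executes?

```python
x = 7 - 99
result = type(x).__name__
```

x is int; result = 'int'

'int'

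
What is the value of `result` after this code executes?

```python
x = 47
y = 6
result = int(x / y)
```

x = 47; y = 6; result = 7

7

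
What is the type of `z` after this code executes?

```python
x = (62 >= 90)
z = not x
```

'not' returns bool

bool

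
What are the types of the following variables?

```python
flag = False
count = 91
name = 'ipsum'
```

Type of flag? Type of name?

flag is assigned the constant False, which has type bool; name is assigned a quoted string literal, so it is a str

bool, str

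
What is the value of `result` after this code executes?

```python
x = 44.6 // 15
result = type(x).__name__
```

x is float; result = 'float'

'float'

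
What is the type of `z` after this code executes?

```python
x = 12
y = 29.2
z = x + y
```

int + float = float

float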